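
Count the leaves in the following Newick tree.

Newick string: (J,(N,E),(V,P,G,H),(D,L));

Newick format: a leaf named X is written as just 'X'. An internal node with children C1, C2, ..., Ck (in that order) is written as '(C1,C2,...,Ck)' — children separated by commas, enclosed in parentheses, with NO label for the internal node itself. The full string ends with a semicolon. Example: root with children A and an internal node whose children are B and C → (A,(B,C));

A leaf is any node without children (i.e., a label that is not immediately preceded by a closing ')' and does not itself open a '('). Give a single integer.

Answer: 9

Derivation:
Newick: (J,(N,E),(V,P,G,H),(D,L));
Scan left-to-right; a leaf is any maximal label run not followed by '(':
  pos 1: leaf 'J' → count = 1
  pos 4: leaf 'N' → count = 2
  pos 6: leaf 'E' → count = 3
  pos 10: leaf 'V' → count = 4
  pos 12: leaf 'P' → count = 5
  pos 14: leaf 'G' → count = 6
  pos 16: leaf 'H' → count = 7
  pos 20: leaf 'D' → count = 8
  pos 22: leaf 'L' → count = 9
Total leaves: 9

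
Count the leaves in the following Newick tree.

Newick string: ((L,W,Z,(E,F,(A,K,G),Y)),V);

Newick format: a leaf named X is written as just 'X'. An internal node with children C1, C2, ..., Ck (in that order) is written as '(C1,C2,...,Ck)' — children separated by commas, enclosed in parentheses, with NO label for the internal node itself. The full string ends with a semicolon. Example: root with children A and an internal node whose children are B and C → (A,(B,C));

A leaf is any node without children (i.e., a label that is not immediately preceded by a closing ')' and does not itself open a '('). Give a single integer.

Newick: ((L,W,Z,(E,F,(A,K,G),Y)),V);
Scan left-to-right; a leaf is any maximal label run not followed by '(':
  pos 2: leaf 'L' → count = 1
  pos 4: leaf 'W' → count = 2
  pos 6: leaf 'Z' → count = 3
  pos 9: leaf 'E' → count = 4
  pos 11: leaf 'F' → count = 5
  pos 14: leaf 'A' → count = 6
  pos 16: leaf 'K' → count = 7
  pos 18: leaf 'G' → count = 8
  pos 21: leaf 'Y' → count = 9
  pos 25: leaf 'V' → count = 10
Total leaves: 10

Answer: 10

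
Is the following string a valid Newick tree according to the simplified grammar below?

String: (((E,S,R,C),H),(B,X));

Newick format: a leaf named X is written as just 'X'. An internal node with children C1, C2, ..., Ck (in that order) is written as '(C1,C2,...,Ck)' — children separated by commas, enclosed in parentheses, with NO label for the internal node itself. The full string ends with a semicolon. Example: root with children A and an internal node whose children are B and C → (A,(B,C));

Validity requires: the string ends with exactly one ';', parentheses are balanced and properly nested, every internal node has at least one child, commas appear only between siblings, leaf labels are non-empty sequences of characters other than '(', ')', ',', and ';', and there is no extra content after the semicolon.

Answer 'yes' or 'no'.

Answer: yes

Derivation:
Input: (((E,S,R,C),H),(B,X));
Paren balance: 4 '(' vs 4 ')' OK
Ends with single ';': True
Full parse: OK
Valid: True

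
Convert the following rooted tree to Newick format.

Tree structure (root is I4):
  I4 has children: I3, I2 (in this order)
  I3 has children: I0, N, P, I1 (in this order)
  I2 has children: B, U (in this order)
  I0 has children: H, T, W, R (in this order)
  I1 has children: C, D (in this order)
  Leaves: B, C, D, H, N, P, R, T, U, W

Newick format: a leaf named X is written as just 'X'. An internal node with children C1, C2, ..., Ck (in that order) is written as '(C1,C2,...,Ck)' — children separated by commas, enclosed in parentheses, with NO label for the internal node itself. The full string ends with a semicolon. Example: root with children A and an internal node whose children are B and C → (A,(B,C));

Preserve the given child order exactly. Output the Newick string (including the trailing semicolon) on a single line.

internal I4 with children ['I3', 'I2']
  internal I3 with children ['I0', 'N', 'P', 'I1']
    internal I0 with children ['H', 'T', 'W', 'R']
      leaf 'H' → 'H'
      leaf 'T' → 'T'
      leaf 'W' → 'W'
      leaf 'R' → 'R'
    → '(H,T,W,R)'
    leaf 'N' → 'N'
    leaf 'P' → 'P'
    internal I1 with children ['C', 'D']
      leaf 'C' → 'C'
      leaf 'D' → 'D'
    → '(C,D)'
  → '((H,T,W,R),N,P,(C,D))'
  internal I2 with children ['B', 'U']
    leaf 'B' → 'B'
    leaf 'U' → 'U'
  → '(B,U)'
→ '(((H,T,W,R),N,P,(C,D)),(B,U))'
Final: (((H,T,W,R),N,P,(C,D)),(B,U));

Answer: (((H,T,W,R),N,P,(C,D)),(B,U));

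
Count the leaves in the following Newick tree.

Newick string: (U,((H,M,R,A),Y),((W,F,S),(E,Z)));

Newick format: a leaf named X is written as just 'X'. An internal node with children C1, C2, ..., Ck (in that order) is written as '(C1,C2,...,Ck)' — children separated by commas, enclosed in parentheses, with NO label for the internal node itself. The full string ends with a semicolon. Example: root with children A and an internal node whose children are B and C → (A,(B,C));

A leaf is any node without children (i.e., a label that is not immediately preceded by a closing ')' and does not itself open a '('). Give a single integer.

Answer: 11

Derivation:
Newick: (U,((H,M,R,A),Y),((W,F,S),(E,Z)));
Scan left-to-right; a leaf is any maximal label run not followed by '(':
  pos 1: leaf 'U' → count = 1
  pos 5: leaf 'H' → count = 2
  pos 7: leaf 'M' → count = 3
  pos 9: leaf 'R' → count = 4
  pos 11: leaf 'A' → count = 5
  pos 14: leaf 'Y' → count = 6
  pos 19: leaf 'W' → count = 7
  pos 21: leaf 'F' → count = 8
  pos 23: leaf 'S' → count = 9
  pos 27: leaf 'E' → count = 10
  pos 29: leaf 'Z' → count = 11
Total leaves: 11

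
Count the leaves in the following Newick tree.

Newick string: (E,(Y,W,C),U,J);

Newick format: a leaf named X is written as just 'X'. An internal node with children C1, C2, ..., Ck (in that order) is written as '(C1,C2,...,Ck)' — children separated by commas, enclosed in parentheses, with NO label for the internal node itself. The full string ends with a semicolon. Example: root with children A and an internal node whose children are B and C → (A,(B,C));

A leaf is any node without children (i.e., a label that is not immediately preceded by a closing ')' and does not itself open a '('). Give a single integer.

Answer: 6

Derivation:
Newick: (E,(Y,W,C),U,J);
Scan left-to-right; a leaf is any maximal label run not followed by '(':
  pos 1: leaf 'E' → count = 1
  pos 4: leaf 'Y' → count = 2
  pos 6: leaf 'W' → count = 3
  pos 8: leaf 'C' → count = 4
  pos 11: leaf 'U' → count = 5
  pos 13: leaf 'J' → count = 6
Total leaves: 6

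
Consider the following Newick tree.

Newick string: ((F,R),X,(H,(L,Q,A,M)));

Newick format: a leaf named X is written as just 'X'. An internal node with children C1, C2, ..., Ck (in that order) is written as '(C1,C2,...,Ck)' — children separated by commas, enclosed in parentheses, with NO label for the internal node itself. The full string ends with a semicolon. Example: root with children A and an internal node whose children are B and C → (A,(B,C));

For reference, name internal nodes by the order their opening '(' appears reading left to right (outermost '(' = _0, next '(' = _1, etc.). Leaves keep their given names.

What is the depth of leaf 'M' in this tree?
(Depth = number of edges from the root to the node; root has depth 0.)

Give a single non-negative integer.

Newick: ((F,R),X,(H,(L,Q,A,M)));
Naming internals by '(' encounter order: outermost '(' = _0, next = _1, ...
Query node: M
Path from root: _0 -> _2 -> _3 -> M
Depth of M: 3 (number of edges from root)

Answer: 3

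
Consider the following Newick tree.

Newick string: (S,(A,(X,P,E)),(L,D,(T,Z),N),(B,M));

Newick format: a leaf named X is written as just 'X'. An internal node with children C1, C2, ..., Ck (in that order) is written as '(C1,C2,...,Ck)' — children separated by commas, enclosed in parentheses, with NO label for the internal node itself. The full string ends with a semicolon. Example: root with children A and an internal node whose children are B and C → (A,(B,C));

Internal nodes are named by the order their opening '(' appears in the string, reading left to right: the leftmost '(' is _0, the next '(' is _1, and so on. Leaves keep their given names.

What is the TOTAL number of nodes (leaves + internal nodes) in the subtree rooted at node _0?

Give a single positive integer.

Answer: 18

Derivation:
Newick: (S,(A,(X,P,E)),(L,D,(T,Z),N),(B,M));
Locate _0: it is the '(' at position 0 (the 1st '(' reading left to right).
Query: subtree rooted at _0
_0: subtree_size = 1 + 17
  S: subtree_size = 1 + 0
  _1: subtree_size = 1 + 5
    A: subtree_size = 1 + 0
    _2: subtree_size = 1 + 3
      X: subtree_size = 1 + 0
      P: subtree_size = 1 + 0
      E: subtree_size = 1 + 0
  _3: subtree_size = 1 + 6
    L: subtree_size = 1 + 0
    D: subtree_size = 1 + 0
    _4: subtree_size = 1 + 2
      T: subtree_size = 1 + 0
      Z: subtree_size = 1 + 0
    N: subtree_size = 1 + 0
  _5: subtree_size = 1 + 2
    B: subtree_size = 1 + 0
    M: subtree_size = 1 + 0
Total subtree size of _0: 18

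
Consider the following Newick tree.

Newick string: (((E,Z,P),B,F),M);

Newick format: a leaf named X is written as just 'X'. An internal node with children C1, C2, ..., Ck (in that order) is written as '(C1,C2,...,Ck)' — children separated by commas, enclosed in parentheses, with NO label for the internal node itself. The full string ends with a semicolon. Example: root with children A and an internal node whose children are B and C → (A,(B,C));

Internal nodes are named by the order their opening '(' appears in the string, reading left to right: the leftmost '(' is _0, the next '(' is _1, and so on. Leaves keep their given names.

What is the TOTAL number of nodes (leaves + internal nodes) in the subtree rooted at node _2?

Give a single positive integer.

Newick: (((E,Z,P),B,F),M);
Locate _2: it is the '(' at position 2 (the 3rd '(' reading left to right).
Query: subtree rooted at _2
_2: subtree_size = 1 + 3
  E: subtree_size = 1 + 0
  Z: subtree_size = 1 + 0
  P: subtree_size = 1 + 0
Total subtree size of _2: 4

Answer: 4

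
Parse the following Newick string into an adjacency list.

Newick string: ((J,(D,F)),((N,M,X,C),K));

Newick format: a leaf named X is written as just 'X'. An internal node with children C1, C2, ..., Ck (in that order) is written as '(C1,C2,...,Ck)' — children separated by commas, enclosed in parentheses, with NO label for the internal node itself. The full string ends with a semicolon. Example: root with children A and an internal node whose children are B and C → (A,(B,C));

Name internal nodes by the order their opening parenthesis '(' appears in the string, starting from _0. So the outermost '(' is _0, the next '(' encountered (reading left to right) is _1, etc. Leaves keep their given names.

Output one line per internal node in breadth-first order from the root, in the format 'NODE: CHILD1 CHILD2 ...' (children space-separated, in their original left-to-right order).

Answer: _0: _1 _3
_1: J _2
_3: _4 K
_2: D F
_4: N M X C

Derivation:
Input: ((J,(D,F)),((N,M,X,C),K));
Scanning left-to-right, naming '(' by encounter order:
  pos 0: '(' -> open internal node _0 (depth 1)
  pos 1: '(' -> open internal node _1 (depth 2)
  pos 4: '(' -> open internal node _2 (depth 3)
  pos 8: ')' -> close internal node _2 (now at depth 2)
  pos 9: ')' -> close internal node _1 (now at depth 1)
  pos 11: '(' -> open internal node _3 (depth 2)
  pos 12: '(' -> open internal node _4 (depth 3)
  pos 20: ')' -> close internal node _4 (now at depth 2)
  pos 23: ')' -> close internal node _3 (now at depth 1)
  pos 24: ')' -> close internal node _0 (now at depth 0)
Total internal nodes: 5
BFS adjacency from root:
  _0: _1 _3
  _1: J _2
  _3: _4 K
  _2: D F
  _4: N M X C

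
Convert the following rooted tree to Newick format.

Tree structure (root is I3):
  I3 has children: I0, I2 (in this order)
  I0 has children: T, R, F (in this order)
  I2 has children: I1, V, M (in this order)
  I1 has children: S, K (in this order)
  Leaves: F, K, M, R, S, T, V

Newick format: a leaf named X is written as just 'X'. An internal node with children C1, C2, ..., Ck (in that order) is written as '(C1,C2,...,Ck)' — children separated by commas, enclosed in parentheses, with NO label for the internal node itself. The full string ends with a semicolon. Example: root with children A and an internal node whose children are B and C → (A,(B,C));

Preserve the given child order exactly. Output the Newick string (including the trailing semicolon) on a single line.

internal I3 with children ['I0', 'I2']
  internal I0 with children ['T', 'R', 'F']
    leaf 'T' → 'T'
    leaf 'R' → 'R'
    leaf 'F' → 'F'
  → '(T,R,F)'
  internal I2 with children ['I1', 'V', 'M']
    internal I1 with children ['S', 'K']
      leaf 'S' → 'S'
      leaf 'K' → 'K'
    → '(S,K)'
    leaf 'V' → 'V'
    leaf 'M' → 'M'
  → '((S,K),V,M)'
→ '((T,R,F),((S,K),V,M))'
Final: ((T,R,F),((S,K),V,M));

Answer: ((T,R,F),((S,K),V,M));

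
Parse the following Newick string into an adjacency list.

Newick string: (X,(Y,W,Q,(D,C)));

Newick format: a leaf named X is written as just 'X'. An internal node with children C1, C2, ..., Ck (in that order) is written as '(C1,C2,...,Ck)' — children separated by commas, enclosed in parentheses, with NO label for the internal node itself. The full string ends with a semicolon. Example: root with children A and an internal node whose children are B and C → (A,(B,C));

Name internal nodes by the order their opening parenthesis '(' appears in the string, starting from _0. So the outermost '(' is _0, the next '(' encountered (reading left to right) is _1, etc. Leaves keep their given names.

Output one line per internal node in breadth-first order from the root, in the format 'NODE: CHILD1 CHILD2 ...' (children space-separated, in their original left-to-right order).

Answer: _0: X _1
_1: Y W Q _2
_2: D C

Derivation:
Input: (X,(Y,W,Q,(D,C)));
Scanning left-to-right, naming '(' by encounter order:
  pos 0: '(' -> open internal node _0 (depth 1)
  pos 3: '(' -> open internal node _1 (depth 2)
  pos 10: '(' -> open internal node _2 (depth 3)
  pos 14: ')' -> close internal node _2 (now at depth 2)
  pos 15: ')' -> close internal node _1 (now at depth 1)
  pos 16: ')' -> close internal node _0 (now at depth 0)
Total internal nodes: 3
BFS adjacency from root:
  _0: X _1
  _1: Y W Q _2
  _2: D C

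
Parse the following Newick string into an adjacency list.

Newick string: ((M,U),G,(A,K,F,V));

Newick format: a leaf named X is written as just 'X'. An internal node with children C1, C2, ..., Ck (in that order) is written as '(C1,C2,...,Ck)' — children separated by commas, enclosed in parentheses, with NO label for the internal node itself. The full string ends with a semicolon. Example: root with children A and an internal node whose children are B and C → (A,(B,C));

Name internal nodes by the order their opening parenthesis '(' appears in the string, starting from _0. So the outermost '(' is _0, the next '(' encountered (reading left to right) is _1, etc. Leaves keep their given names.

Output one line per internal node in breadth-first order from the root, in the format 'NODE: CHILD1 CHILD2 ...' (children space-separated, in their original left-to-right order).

Input: ((M,U),G,(A,K,F,V));
Scanning left-to-right, naming '(' by encounter order:
  pos 0: '(' -> open internal node _0 (depth 1)
  pos 1: '(' -> open internal node _1 (depth 2)
  pos 5: ')' -> close internal node _1 (now at depth 1)
  pos 9: '(' -> open internal node _2 (depth 2)
  pos 17: ')' -> close internal node _2 (now at depth 1)
  pos 18: ')' -> close internal node _0 (now at depth 0)
Total internal nodes: 3
BFS adjacency from root:
  _0: _1 G _2
  _1: M U
  _2: A K F V

Answer: _0: _1 G _2
_1: M U
_2: A K F V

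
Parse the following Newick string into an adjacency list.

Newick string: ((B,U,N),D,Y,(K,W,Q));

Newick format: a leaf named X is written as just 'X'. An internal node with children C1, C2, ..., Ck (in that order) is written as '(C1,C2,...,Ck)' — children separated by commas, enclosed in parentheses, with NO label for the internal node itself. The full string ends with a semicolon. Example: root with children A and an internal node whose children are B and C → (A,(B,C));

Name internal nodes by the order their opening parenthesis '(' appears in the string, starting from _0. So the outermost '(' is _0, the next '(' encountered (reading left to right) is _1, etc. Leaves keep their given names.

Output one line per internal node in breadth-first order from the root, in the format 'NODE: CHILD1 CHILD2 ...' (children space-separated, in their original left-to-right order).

Answer: _0: _1 D Y _2
_1: B U N
_2: K W Q

Derivation:
Input: ((B,U,N),D,Y,(K,W,Q));
Scanning left-to-right, naming '(' by encounter order:
  pos 0: '(' -> open internal node _0 (depth 1)
  pos 1: '(' -> open internal node _1 (depth 2)
  pos 7: ')' -> close internal node _1 (now at depth 1)
  pos 13: '(' -> open internal node _2 (depth 2)
  pos 19: ')' -> close internal node _2 (now at depth 1)
  pos 20: ')' -> close internal node _0 (now at depth 0)
Total internal nodes: 3
BFS adjacency from root:
  _0: _1 D Y _2
  _1: B U N
  _2: K W Q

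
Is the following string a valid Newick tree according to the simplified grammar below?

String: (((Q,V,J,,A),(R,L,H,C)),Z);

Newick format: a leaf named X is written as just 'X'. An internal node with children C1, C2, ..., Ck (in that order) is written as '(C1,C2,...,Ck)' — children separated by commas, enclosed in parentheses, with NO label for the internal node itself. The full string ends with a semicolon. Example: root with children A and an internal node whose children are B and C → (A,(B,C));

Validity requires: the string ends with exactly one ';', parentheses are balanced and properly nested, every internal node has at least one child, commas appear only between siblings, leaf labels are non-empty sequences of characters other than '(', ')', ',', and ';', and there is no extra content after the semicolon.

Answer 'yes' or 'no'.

Answer: no

Derivation:
Input: (((Q,V,J,,A),(R,L,H,C)),Z);
Paren balance: 4 '(' vs 4 ')' OK
Ends with single ';': True
Full parse: FAILS (empty leaf label at pos 9)
Valid: False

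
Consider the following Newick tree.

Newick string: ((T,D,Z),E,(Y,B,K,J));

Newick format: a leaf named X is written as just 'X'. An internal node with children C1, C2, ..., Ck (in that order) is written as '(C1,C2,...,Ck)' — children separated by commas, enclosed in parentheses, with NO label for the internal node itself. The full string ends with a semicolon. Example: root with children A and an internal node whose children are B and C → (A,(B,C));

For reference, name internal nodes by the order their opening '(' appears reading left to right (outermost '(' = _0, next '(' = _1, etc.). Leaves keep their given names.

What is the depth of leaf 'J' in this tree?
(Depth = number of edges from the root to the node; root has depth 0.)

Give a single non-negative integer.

Newick: ((T,D,Z),E,(Y,B,K,J));
Naming internals by '(' encounter order: outermost '(' = _0, next = _1, ...
Query node: J
Path from root: _0 -> _2 -> J
Depth of J: 2 (number of edges from root)

Answer: 2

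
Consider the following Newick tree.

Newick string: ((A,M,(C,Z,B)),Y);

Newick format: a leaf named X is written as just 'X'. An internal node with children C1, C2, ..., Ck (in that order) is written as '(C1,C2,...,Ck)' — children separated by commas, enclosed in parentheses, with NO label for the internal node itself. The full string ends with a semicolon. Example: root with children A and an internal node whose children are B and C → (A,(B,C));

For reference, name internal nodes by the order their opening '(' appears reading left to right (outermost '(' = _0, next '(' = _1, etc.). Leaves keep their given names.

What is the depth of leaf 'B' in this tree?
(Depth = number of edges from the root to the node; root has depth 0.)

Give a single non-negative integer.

Answer: 3

Derivation:
Newick: ((A,M,(C,Z,B)),Y);
Naming internals by '(' encounter order: outermost '(' = _0, next = _1, ...
Query node: B
Path from root: _0 -> _1 -> _2 -> B
Depth of B: 3 (number of edges from root)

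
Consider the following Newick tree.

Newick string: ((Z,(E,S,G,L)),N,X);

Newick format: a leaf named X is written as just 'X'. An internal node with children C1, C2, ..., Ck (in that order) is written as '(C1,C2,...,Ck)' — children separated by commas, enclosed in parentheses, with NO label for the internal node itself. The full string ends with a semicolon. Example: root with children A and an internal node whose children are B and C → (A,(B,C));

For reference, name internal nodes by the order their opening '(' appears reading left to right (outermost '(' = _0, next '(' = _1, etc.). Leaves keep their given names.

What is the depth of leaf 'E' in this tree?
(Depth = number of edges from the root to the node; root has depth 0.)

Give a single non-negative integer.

Answer: 3

Derivation:
Newick: ((Z,(E,S,G,L)),N,X);
Naming internals by '(' encounter order: outermost '(' = _0, next = _1, ...
Query node: E
Path from root: _0 -> _1 -> _2 -> E
Depth of E: 3 (number of edges from root)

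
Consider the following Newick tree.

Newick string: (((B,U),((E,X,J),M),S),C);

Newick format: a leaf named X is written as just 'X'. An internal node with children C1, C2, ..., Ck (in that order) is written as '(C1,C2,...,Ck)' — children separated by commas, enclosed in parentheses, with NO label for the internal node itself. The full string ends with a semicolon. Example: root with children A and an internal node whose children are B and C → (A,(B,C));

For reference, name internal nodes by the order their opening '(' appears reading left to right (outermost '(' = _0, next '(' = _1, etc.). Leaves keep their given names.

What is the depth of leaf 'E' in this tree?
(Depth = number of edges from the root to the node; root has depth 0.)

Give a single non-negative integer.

Answer: 4

Derivation:
Newick: (((B,U),((E,X,J),M),S),C);
Naming internals by '(' encounter order: outermost '(' = _0, next = _1, ...
Query node: E
Path from root: _0 -> _1 -> _3 -> _4 -> E
Depth of E: 4 (number of edges from root)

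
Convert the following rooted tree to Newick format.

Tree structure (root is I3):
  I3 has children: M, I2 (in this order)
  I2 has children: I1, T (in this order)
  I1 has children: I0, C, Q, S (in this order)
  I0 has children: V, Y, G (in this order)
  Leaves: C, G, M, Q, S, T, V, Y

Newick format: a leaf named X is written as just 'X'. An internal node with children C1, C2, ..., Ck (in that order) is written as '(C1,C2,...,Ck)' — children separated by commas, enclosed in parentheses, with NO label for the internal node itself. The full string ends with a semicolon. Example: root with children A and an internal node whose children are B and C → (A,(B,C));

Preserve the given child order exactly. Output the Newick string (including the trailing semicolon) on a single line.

internal I3 with children ['M', 'I2']
  leaf 'M' → 'M'
  internal I2 with children ['I1', 'T']
    internal I1 with children ['I0', 'C', 'Q', 'S']
      internal I0 with children ['V', 'Y', 'G']
        leaf 'V' → 'V'
        leaf 'Y' → 'Y'
        leaf 'G' → 'G'
      → '(V,Y,G)'
      leaf 'C' → 'C'
      leaf 'Q' → 'Q'
      leaf 'S' → 'S'
    → '((V,Y,G),C,Q,S)'
    leaf 'T' → 'T'
  → '(((V,Y,G),C,Q,S),T)'
→ '(M,(((V,Y,G),C,Q,S),T))'
Final: (M,(((V,Y,G),C,Q,S),T));

Answer: (M,(((V,Y,G),C,Q,S),T));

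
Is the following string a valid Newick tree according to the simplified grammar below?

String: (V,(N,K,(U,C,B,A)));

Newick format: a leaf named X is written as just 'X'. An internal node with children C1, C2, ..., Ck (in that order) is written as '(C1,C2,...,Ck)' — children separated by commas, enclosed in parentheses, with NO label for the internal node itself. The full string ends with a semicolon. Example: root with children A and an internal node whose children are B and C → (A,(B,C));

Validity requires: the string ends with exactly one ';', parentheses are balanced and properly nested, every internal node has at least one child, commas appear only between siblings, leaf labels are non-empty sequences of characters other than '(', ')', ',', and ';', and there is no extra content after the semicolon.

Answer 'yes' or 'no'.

Input: (V,(N,K,(U,C,B,A)));
Paren balance: 3 '(' vs 3 ')' OK
Ends with single ';': True
Full parse: OK
Valid: True

Answer: yes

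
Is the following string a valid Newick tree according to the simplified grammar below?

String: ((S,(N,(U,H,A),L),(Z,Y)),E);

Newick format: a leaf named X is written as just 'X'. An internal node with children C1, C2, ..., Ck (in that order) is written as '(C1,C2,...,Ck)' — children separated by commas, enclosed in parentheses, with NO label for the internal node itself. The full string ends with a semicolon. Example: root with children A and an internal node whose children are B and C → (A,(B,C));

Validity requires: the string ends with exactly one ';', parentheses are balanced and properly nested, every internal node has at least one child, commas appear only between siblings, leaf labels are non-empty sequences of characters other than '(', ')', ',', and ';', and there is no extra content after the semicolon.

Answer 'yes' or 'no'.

Input: ((S,(N,(U,H,A),L),(Z,Y)),E);
Paren balance: 5 '(' vs 5 ')' OK
Ends with single ';': True
Full parse: OK
Valid: True

Answer: yes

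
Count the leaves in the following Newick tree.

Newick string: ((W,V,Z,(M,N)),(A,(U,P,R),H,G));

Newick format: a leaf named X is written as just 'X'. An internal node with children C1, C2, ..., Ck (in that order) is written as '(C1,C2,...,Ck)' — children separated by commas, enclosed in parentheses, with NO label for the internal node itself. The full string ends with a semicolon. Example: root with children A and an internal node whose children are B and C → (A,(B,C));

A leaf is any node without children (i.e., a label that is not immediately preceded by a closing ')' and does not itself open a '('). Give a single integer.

Answer: 11

Derivation:
Newick: ((W,V,Z,(M,N)),(A,(U,P,R),H,G));
Scan left-to-right; a leaf is any maximal label run not followed by '(':
  pos 2: leaf 'W' → count = 1
  pos 4: leaf 'V' → count = 2
  pos 6: leaf 'Z' → count = 3
  pos 9: leaf 'M' → count = 4
  pos 11: leaf 'N' → count = 5
  pos 16: leaf 'A' → count = 6
  pos 19: leaf 'U' → count = 7
  pos 21: leaf 'P' → count = 8
  pos 23: leaf 'R' → count = 9
  pos 26: leaf 'H' → count = 10
  pos 28: leaf 'G' → count = 11
Total leaves: 11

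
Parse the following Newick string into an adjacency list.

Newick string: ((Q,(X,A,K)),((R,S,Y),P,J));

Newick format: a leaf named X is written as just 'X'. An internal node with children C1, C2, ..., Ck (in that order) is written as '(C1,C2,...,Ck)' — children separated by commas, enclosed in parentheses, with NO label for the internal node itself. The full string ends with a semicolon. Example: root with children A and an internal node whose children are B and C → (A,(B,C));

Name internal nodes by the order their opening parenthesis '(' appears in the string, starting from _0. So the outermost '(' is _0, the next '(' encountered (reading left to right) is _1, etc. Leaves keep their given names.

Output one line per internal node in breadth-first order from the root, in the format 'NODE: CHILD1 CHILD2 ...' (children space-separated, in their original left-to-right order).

Input: ((Q,(X,A,K)),((R,S,Y),P,J));
Scanning left-to-right, naming '(' by encounter order:
  pos 0: '(' -> open internal node _0 (depth 1)
  pos 1: '(' -> open internal node _1 (depth 2)
  pos 4: '(' -> open internal node _2 (depth 3)
  pos 10: ')' -> close internal node _2 (now at depth 2)
  pos 11: ')' -> close internal node _1 (now at depth 1)
  pos 13: '(' -> open internal node _3 (depth 2)
  pos 14: '(' -> open internal node _4 (depth 3)
  pos 20: ')' -> close internal node _4 (now at depth 2)
  pos 25: ')' -> close internal node _3 (now at depth 1)
  pos 26: ')' -> close internal node _0 (now at depth 0)
Total internal nodes: 5
BFS adjacency from root:
  _0: _1 _3
  _1: Q _2
  _3: _4 P J
  _2: X A K
  _4: R S Y

Answer: _0: _1 _3
_1: Q _2
_3: _4 P J
_2: X A K
_4: R S Y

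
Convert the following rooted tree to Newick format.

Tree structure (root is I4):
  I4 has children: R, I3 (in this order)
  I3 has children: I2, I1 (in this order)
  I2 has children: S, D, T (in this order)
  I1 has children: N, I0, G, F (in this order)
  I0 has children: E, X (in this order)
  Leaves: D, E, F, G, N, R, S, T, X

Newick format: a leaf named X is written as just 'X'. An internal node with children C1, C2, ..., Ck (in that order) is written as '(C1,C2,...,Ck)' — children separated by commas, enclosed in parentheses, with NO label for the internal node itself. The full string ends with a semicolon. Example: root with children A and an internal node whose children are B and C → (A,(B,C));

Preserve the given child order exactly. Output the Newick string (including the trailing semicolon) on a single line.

internal I4 with children ['R', 'I3']
  leaf 'R' → 'R'
  internal I3 with children ['I2', 'I1']
    internal I2 with children ['S', 'D', 'T']
      leaf 'S' → 'S'
      leaf 'D' → 'D'
      leaf 'T' → 'T'
    → '(S,D,T)'
    internal I1 with children ['N', 'I0', 'G', 'F']
      leaf 'N' → 'N'
      internal I0 with children ['E', 'X']
        leaf 'E' → 'E'
        leaf 'X' → 'X'
      → '(E,X)'
      leaf 'G' → 'G'
      leaf 'F' → 'F'
    → '(N,(E,X),G,F)'
  → '((S,D,T),(N,(E,X),G,F))'
→ '(R,((S,D,T),(N,(E,X),G,F)))'
Final: (R,((S,D,T),(N,(E,X),G,F)));

Answer: (R,((S,D,T),(N,(E,X),G,F)));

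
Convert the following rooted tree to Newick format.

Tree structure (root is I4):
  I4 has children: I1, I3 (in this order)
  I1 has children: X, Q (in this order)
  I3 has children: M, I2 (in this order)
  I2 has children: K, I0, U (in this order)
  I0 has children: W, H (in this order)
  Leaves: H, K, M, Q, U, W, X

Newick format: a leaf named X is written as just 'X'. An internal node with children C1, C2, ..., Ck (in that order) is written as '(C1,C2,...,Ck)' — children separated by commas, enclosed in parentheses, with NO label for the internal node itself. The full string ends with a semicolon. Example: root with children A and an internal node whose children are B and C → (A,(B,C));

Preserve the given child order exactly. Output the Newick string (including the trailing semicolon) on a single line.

Answer: ((X,Q),(M,(K,(W,H),U)));

Derivation:
internal I4 with children ['I1', 'I3']
  internal I1 with children ['X', 'Q']
    leaf 'X' → 'X'
    leaf 'Q' → 'Q'
  → '(X,Q)'
  internal I3 with children ['M', 'I2']
    leaf 'M' → 'M'
    internal I2 with children ['K', 'I0', 'U']
      leaf 'K' → 'K'
      internal I0 with children ['W', 'H']
        leaf 'W' → 'W'
        leaf 'H' → 'H'
      → '(W,H)'
      leaf 'U' → 'U'
    → '(K,(W,H),U)'
  → '(M,(K,(W,H),U))'
→ '((X,Q),(M,(K,(W,H),U)))'
Final: ((X,Q),(M,(K,(W,H),U)));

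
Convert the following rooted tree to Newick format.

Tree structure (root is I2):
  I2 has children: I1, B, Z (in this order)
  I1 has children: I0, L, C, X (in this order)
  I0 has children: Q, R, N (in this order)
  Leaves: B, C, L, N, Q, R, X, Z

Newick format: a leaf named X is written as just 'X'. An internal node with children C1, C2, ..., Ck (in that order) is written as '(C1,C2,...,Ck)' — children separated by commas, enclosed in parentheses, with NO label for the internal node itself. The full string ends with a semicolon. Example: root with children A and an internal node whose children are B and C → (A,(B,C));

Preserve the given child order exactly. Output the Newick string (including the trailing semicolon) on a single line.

Answer: (((Q,R,N),L,C,X),B,Z);

Derivation:
internal I2 with children ['I1', 'B', 'Z']
  internal I1 with children ['I0', 'L', 'C', 'X']
    internal I0 with children ['Q', 'R', 'N']
      leaf 'Q' → 'Q'
      leaf 'R' → 'R'
      leaf 'N' → 'N'
    → '(Q,R,N)'
    leaf 'L' → 'L'
    leaf 'C' → 'C'
    leaf 'X' → 'X'
  → '((Q,R,N),L,C,X)'
  leaf 'B' → 'B'
  leaf 'Z' → 'Z'
→ '(((Q,R,N),L,C,X),B,Z)'
Final: (((Q,R,N),L,C,X),B,Z);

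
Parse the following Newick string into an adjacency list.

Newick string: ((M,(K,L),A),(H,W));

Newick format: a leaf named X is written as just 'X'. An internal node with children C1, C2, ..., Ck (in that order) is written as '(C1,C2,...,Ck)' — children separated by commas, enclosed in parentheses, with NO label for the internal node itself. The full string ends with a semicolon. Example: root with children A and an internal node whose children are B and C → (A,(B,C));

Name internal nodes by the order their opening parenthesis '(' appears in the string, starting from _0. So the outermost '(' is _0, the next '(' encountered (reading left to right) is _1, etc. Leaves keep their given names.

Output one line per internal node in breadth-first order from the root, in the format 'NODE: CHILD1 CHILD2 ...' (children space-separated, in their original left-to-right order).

Answer: _0: _1 _3
_1: M _2 A
_3: H W
_2: K L

Derivation:
Input: ((M,(K,L),A),(H,W));
Scanning left-to-right, naming '(' by encounter order:
  pos 0: '(' -> open internal node _0 (depth 1)
  pos 1: '(' -> open internal node _1 (depth 2)
  pos 4: '(' -> open internal node _2 (depth 3)
  pos 8: ')' -> close internal node _2 (now at depth 2)
  pos 11: ')' -> close internal node _1 (now at depth 1)
  pos 13: '(' -> open internal node _3 (depth 2)
  pos 17: ')' -> close internal node _3 (now at depth 1)
  pos 18: ')' -> close internal node _0 (now at depth 0)
Total internal nodes: 4
BFS adjacency from root:
  _0: _1 _3
  _1: M _2 A
  _3: H W
  _2: K L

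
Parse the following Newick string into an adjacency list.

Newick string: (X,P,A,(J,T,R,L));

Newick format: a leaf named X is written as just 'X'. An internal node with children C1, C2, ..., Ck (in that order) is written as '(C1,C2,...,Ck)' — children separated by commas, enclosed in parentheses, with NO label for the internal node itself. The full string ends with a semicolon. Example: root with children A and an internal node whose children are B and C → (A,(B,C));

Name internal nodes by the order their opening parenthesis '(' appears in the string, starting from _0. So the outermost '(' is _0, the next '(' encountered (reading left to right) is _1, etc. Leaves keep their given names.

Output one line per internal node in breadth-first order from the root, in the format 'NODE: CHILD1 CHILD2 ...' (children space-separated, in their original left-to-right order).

Input: (X,P,A,(J,T,R,L));
Scanning left-to-right, naming '(' by encounter order:
  pos 0: '(' -> open internal node _0 (depth 1)
  pos 7: '(' -> open internal node _1 (depth 2)
  pos 15: ')' -> close internal node _1 (now at depth 1)
  pos 16: ')' -> close internal node _0 (now at depth 0)
Total internal nodes: 2
BFS adjacency from root:
  _0: X P A _1
  _1: J T R L

Answer: _0: X P A _1
_1: J T R L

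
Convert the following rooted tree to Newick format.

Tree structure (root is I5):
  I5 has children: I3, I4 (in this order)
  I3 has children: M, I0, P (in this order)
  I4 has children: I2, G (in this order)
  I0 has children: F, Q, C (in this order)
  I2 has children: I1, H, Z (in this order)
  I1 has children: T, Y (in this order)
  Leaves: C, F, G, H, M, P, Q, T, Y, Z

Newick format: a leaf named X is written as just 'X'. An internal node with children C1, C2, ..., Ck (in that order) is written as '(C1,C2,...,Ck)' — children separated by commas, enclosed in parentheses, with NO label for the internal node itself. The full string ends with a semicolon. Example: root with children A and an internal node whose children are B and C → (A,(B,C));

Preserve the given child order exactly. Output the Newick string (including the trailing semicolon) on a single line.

Answer: ((M,(F,Q,C),P),(((T,Y),H,Z),G));

Derivation:
internal I5 with children ['I3', 'I4']
  internal I3 with children ['M', 'I0', 'P']
    leaf 'M' → 'M'
    internal I0 with children ['F', 'Q', 'C']
      leaf 'F' → 'F'
      leaf 'Q' → 'Q'
      leaf 'C' → 'C'
    → '(F,Q,C)'
    leaf 'P' → 'P'
  → '(M,(F,Q,C),P)'
  internal I4 with children ['I2', 'G']
    internal I2 with children ['I1', 'H', 'Z']
      internal I1 with children ['T', 'Y']
        leaf 'T' → 'T'
        leaf 'Y' → 'Y'
      → '(T,Y)'
      leaf 'H' → 'H'
      leaf 'Z' → 'Z'
    → '((T,Y),H,Z)'
    leaf 'G' → 'G'
  → '(((T,Y),H,Z),G)'
→ '((M,(F,Q,C),P),(((T,Y),H,Z),G))'
Final: ((M,(F,Q,C),P),(((T,Y),H,Z),G));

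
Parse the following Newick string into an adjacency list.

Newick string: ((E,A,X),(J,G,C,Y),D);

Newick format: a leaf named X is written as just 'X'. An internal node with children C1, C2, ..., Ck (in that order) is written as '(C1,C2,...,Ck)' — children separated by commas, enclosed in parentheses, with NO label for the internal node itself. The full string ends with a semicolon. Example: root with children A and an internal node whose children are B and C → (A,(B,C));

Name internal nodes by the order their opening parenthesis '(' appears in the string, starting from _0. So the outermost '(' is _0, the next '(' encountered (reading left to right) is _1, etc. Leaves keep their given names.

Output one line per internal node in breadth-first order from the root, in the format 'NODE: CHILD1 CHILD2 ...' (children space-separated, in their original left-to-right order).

Answer: _0: _1 _2 D
_1: E A X
_2: J G C Y

Derivation:
Input: ((E,A,X),(J,G,C,Y),D);
Scanning left-to-right, naming '(' by encounter order:
  pos 0: '(' -> open internal node _0 (depth 1)
  pos 1: '(' -> open internal node _1 (depth 2)
  pos 7: ')' -> close internal node _1 (now at depth 1)
  pos 9: '(' -> open internal node _2 (depth 2)
  pos 17: ')' -> close internal node _2 (now at depth 1)
  pos 20: ')' -> close internal node _0 (now at depth 0)
Total internal nodes: 3
BFS adjacency from root:
  _0: _1 _2 D
  _1: E A X
  _2: J G C Y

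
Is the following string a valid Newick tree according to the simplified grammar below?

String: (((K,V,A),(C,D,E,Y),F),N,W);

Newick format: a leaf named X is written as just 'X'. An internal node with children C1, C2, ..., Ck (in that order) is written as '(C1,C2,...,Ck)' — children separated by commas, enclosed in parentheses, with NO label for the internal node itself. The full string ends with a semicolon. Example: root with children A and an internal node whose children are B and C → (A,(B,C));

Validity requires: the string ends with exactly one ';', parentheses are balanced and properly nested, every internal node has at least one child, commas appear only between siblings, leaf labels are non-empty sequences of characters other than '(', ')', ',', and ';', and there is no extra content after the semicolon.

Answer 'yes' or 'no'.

Input: (((K,V,A),(C,D,E,Y),F),N,W);
Paren balance: 4 '(' vs 4 ')' OK
Ends with single ';': True
Full parse: OK
Valid: True

Answer: yes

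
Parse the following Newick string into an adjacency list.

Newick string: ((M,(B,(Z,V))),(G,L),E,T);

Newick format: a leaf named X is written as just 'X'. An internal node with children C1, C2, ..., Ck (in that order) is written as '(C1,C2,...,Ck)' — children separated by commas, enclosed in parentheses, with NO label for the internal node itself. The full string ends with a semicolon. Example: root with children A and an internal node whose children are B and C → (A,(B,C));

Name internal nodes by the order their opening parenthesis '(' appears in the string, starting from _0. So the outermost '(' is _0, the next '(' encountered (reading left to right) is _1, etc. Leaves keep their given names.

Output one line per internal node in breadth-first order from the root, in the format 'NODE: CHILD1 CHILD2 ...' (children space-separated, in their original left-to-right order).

Input: ((M,(B,(Z,V))),(G,L),E,T);
Scanning left-to-right, naming '(' by encounter order:
  pos 0: '(' -> open internal node _0 (depth 1)
  pos 1: '(' -> open internal node _1 (depth 2)
  pos 4: '(' -> open internal node _2 (depth 3)
  pos 7: '(' -> open internal node _3 (depth 4)
  pos 11: ')' -> close internal node _3 (now at depth 3)
  pos 12: ')' -> close internal node _2 (now at depth 2)
  pos 13: ')' -> close internal node _1 (now at depth 1)
  pos 15: '(' -> open internal node _4 (depth 2)
  pos 19: ')' -> close internal node _4 (now at depth 1)
  pos 24: ')' -> close internal node _0 (now at depth 0)
Total internal nodes: 5
BFS adjacency from root:
  _0: _1 _4 E T
  _1: M _2
  _4: G L
  _2: B _3
  _3: Z V

Answer: _0: _1 _4 E T
_1: M _2
_4: G L
_2: B _3
_3: Z V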